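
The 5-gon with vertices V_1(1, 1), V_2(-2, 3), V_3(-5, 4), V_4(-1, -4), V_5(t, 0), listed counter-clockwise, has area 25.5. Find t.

3

Write out the shoelace sum; only the two edges meeting at V_5 involve t:
2·Area = [((-1)·0 − t·(-4)) + (t·1 − 1·0)] + 36
       = 5·t + 36 = 51
⇒ t = 3.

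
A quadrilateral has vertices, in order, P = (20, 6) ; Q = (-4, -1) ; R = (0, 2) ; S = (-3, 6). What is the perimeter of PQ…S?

|PQ| = √((-24)² + (-7)²) = √625 = 25
|QR| = √((4)² + (3)²) = √25 = 5
|RS| = √((-3)² + (4)²) = √25 = 5
|SP| = √((23)² + (0)²) = √529 = 23
Perimeter = 25 + 5 + 5 + 23 = 58.

58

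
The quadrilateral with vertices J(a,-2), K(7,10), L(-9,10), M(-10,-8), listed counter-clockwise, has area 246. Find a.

The doubled signed area Σ (x_i y_{i+1} − x_{i+1} y_i) is linear in a.
With a=0 it equals 366; the coefficient of a is 18 (from the two edges through J).
So 18·a + 366 = 2·246 = 492 ⇒ a = 7.

7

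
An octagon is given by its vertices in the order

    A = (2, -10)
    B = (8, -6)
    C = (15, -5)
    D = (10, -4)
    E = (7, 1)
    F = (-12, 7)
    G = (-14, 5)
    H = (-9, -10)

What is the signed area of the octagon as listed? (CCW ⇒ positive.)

A→B: (2)(-6) − (8)(-10) = 68
B→C: (8)(-5) − (15)(-6) = 50
C→D: (15)(-4) − (10)(-5) = -10
D→E: (10)(1) − (7)(-4) = 38
E→F: (7)(7) − (-12)(1) = 61
F→G: (-12)(5) − (-14)(7) = 38
G→H: (-14)(-10) − (-9)(5) = 185
H→A: (-9)(-10) − (2)(-10) = 110
Σ = 540
Signed area = Σ/2 = 270 (positive ⇒ counter-clockwise traversal).

270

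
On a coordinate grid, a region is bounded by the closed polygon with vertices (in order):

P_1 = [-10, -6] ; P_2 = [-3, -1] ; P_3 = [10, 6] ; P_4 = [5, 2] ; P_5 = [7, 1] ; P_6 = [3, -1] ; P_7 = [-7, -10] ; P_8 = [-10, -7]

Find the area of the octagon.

Apply the surveyor's formula: 2A = Σ (x_i·y_{i+1} − x_{i+1}·y_i), indices taken mod 8.
Σ = (-8) + (-8) + (-10) + (-9) + (-10) + (-37) + (-51) + (-10) = -143
Area = |Σ|/2 = 71.5.

71.5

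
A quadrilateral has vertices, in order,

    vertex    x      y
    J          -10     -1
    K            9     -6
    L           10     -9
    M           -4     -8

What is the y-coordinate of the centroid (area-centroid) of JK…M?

Apply the shoelace formula. First the cross-terms c_i = x_i·y_{i+1} − x_{i+1}·y_i:
  69, -21, -116, -76  ⇒  2A = -144, A = -72.
Then Σ (y_i + y_{i+1})·c_i = 2488, so ȳ = 2488 / (6·(-72)) = -311/54.

-311/54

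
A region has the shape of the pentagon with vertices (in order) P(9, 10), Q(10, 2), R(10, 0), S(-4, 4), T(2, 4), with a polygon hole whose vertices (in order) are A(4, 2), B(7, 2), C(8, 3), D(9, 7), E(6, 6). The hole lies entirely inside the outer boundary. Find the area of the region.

Outer boundary:
P→Q: (9)(2) − (10)(10) = -82
Q→R: (10)(0) − (10)(2) = -20
R→S: (10)(4) − (-4)(0) = 40
S→T: (-4)(4) − (2)(4) = -24
T→P: (2)(10) − (9)(4) = -16
Σ = -102
Area = |Σ|/2 = 51.
Hole:
Σ = (-6) + (5) + (29) + (12) + (-12) = 28
Area = |Σ|/2 = 14.
Net area = 51 − 14 = 37.

37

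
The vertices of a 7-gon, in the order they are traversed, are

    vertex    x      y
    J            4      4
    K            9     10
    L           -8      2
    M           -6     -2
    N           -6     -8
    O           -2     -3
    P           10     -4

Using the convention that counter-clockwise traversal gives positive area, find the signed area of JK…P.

131

Apply Gauss's area formula: 2A = Σ (x_i·y_{i+1} − x_{i+1}·y_i), indices taken mod 7.
Cross-terms: 4, 98, 28, 36, 2, 38, 56  ⇒  Σ = 262
Signed area = Σ/2 = 131 (positive ⇒ counter-clockwise traversal).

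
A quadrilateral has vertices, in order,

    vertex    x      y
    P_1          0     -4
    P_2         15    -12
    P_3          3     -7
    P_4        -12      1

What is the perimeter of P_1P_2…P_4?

|P_1P_2| = √((15)² + (-8)²) = √289 = 17
|P_2P_3| = √((-12)² + (5)²) = √169 = 13
|P_3P_4| = √((-15)² + (8)²) = √289 = 17
|P_4P_1| = √((12)² + (-5)²) = √169 = 13
Perimeter = 17 + 13 + 17 + 13 = 60.

60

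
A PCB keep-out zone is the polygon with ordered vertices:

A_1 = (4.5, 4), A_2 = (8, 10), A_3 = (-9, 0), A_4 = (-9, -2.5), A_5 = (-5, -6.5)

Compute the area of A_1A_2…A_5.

Apply the shoelace (surveyor's) formula: 2A = Σ (x_i·y_{i+1} − x_{i+1}·y_i), indices taken mod 5.
Cross-terms: 13, 90, 22.5, 46, 9.25  ⇒  Σ = 180.75
Area = |Σ|/2 = 90.375.

90.375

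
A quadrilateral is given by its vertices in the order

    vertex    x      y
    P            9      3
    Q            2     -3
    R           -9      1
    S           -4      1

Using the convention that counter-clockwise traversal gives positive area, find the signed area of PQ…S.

-42

Apply Gauss's area formula: 2A = Σ (x_i·y_{i+1} − x_{i+1}·y_i), indices taken mod 4.
Cross-terms: -33, -25, -5, -21  ⇒  Σ = -84
Signed area = Σ/2 = -42 (negative ⇒ clockwise traversal).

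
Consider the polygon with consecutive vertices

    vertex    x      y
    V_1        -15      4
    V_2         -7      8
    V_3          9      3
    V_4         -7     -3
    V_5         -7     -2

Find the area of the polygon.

Apply the shoelace (surveyor's) formula: 2A = Σ (x_i·y_{i+1} − x_{i+1}·y_i), indices taken mod 5.
V_1→V_2: (-15)(8) − (-7)(4) = -92
V_2→V_3: (-7)(3) − (9)(8) = -93
V_3→V_4: (9)(-3) − (-7)(3) = -6
V_4→V_5: (-7)(-2) − (-7)(-3) = -7
V_5→V_1: (-7)(4) − (-15)(-2) = -58
Σ = -256
Area = |Σ|/2 = 128.

128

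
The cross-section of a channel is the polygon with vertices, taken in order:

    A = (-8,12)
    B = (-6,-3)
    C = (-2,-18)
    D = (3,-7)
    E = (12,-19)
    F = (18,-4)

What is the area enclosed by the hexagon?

Apply Gauss's area formula: 2A = Σ (x_i·y_{i+1} − x_{i+1}·y_i), indices taken mod 6.
Σ = (96) + (102) + (68) + (27) + (294) + (184) = 771
Area = |Σ|/2 = 385.5.

385.5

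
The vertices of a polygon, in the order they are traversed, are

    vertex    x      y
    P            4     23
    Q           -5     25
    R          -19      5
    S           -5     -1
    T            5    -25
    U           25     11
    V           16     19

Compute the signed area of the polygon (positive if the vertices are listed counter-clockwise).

1055

P→Q: (4)(25) − (-5)(23) = 215
Q→R: (-5)(5) − (-19)(25) = 450
R→S: (-19)(-1) − (-5)(5) = 44
S→T: (-5)(-25) − (5)(-1) = 130
T→U: (5)(11) − (25)(-25) = 680
U→V: (25)(19) − (16)(11) = 299
V→P: (16)(23) − (4)(19) = 292
Σ = 2110
Signed area = Σ/2 = 1055 (positive ⇒ counter-clockwise traversal).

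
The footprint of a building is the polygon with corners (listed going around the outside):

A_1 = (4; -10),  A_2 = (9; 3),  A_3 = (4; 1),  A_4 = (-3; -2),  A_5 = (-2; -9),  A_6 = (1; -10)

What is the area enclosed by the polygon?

Apply the surveyor's formula: 2A = Σ (x_i·y_{i+1} − x_{i+1}·y_i), indices taken mod 6.
A_1→A_2: (4)(3) − (9)(-10) = 102
A_2→A_3: (9)(1) − (4)(3) = -3
A_3→A_4: (4)(-2) − (-3)(1) = -5
A_4→A_5: (-3)(-9) − (-2)(-2) = 23
A_5→A_6: (-2)(-10) − (1)(-9) = 29
A_6→A_1: (1)(-10) − (4)(-10) = 30
Σ = 176
Area = |Σ|/2 = 88.

88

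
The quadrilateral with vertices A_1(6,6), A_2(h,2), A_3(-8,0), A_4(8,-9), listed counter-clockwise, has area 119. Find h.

-6

The doubled signed area Σ (x_i y_{i+1} − x_{i+1} y_i) is linear in h.
With h=0 it equals 202; the coefficient of h is -6 (from the two edges through A_2).
So -6·h + 202 = 2·119 = 238 ⇒ h = -6.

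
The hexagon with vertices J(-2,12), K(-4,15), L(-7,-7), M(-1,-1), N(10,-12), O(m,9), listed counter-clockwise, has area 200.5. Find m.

5

Write out the shoelace sum; only the two edges meeting at O involve m:
2·Area = [(10·9 − m·(-12)) + (m·12 − (-2)·9)] + 173
       = 24·m + 281 = 401
⇒ m = 5.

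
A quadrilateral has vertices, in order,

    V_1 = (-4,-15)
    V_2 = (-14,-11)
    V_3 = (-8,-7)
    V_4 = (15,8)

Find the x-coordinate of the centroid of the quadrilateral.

Apply the shoelace (surveyor's) formula. First the cross-terms c_i = x_i·y_{i+1} − x_{i+1}·y_i:
  -166, 10, 41, -193  ⇒  2A = -308, A = -154.
Then Σ (x_i + x_{i+1})·c_i = 932, so x̄ = 932 / (6·(-154)) = -233/231.

-233/231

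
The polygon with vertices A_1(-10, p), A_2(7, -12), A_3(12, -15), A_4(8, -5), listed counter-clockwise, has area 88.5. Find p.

8

The doubled signed area Σ (x_i y_{i+1} − x_{i+1} y_i) is linear in p.
With p=0 it equals 169; the coefficient of p is 1 (from the two edges through A_1).
So 1·p + 169 = 2·88.5 = 177 ⇒ p = 8.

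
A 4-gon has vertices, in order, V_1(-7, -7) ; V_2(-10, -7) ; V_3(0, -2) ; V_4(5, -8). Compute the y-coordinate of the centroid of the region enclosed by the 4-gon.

Apply Gauss's area formula. First the cross-terms c_i = x_i·y_{i+1} − x_{i+1}·y_i:
  -21, 20, 10, -91  ⇒  2A = -82, A = -41.
Then Σ (y_i + y_{i+1})·c_i = 1379, so ȳ = 1379 / (6·(-41)) = -1379/246.

-1379/246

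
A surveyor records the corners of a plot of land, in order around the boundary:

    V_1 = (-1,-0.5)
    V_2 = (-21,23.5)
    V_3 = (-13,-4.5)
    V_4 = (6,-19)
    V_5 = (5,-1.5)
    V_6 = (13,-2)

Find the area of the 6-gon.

Cross-terms: -34, 400, 274, 86, 9.5, -8.5  ⇒  Σ = 727
Area = |Σ|/2 = 363.5.

363.5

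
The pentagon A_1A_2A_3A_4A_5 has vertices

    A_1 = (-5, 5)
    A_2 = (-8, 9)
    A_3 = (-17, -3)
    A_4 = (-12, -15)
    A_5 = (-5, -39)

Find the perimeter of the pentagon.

|A_1A_2| = √((-3)² + (4)²) = √25 = 5
|A_2A_3| = √((-9)² + (-12)²) = √225 = 15
|A_3A_4| = √((5)² + (-12)²) = √169 = 13
|A_4A_5| = √((7)² + (-24)²) = √625 = 25
|A_5A_1| = √((0)² + (44)²) = √1936 = 44
Perimeter = 5 + 15 + 13 + 25 + 44 = 102.

102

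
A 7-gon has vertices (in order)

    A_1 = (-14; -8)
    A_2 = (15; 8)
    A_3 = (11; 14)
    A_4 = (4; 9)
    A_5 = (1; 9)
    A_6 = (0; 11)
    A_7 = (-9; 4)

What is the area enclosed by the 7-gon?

Apply the shoelace (surveyor's) formula: 2A = Σ (x_i·y_{i+1} − x_{i+1}·y_i), indices taken mod 7.
Σ = (8) + (122) + (43) + (27) + (11) + (99) + (128) = 438
Area = |Σ|/2 = 219.

219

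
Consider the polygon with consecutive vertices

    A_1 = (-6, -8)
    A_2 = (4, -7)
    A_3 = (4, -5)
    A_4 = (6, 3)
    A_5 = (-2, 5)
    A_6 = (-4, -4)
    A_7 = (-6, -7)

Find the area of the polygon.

99

Apply the shoelace (surveyor's) formula: 2A = Σ (x_i·y_{i+1} − x_{i+1}·y_i), indices taken mod 7.
Σ = (74) + (8) + (42) + (36) + (28) + (4) + (6) = 198
Area = |Σ|/2 = 99.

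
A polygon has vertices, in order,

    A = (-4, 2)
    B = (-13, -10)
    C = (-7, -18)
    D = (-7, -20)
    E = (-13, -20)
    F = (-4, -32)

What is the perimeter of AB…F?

|AB| = √((-9)² + (-12)²) = √225 = 15
|BC| = √((6)² + (-8)²) = √100 = 10
|CD| = √((0)² + (-2)²) = √4 = 2
|DE| = √((-6)² + (0)²) = √36 = 6
|EF| = √((9)² + (-12)²) = √225 = 15
|FA| = √((0)² + (34)²) = √1156 = 34
Perimeter = 15 + 10 + 2 + 6 + 15 + 34 = 82.

82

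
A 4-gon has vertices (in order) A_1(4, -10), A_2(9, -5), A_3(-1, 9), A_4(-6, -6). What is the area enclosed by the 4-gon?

145

Σ = (70) + (76) + (60) + (84) = 290
Area = |Σ|/2 = 145.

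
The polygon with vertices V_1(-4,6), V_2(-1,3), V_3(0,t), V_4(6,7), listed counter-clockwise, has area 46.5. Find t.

Write out the shoelace sum; only the two edges meeting at V_3 involve t:
2·Area = [((-1)·t − 0·3) + (0·7 − 6·t)] + 58
       = -7·t + 58 = 93
⇒ t = -5.

-5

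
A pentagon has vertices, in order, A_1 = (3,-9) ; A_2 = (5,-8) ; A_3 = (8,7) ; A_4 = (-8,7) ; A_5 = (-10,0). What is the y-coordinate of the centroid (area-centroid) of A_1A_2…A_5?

33/49

Apply Gauss's area formula. First the cross-terms c_i = x_i·y_{i+1} − x_{i+1}·y_i:
  21, 99, 112, 70, 90  ⇒  2A = 392, A = 196.
Then Σ (y_i + y_{i+1})·c_i = 792, so ȳ = 792 / (6·196) = 33/49.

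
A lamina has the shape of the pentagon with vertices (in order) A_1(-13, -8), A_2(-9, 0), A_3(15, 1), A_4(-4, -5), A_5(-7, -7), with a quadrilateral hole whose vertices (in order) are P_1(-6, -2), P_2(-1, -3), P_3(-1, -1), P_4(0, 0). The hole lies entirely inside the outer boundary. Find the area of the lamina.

Outer boundary:
Apply the surveyor's formula: 2A = Σ (x_i·y_{i+1} − x_{i+1}·y_i), indices taken mod 5.
Cross-terms: -72, -9, -71, -7, -35  ⇒  Σ = -194
Area = |Σ|/2 = 97.
Hole:
Apply Gauss's area formula: 2A = Σ (x_i·y_{i+1} − x_{i+1}·y_i), indices taken mod 4.
Σ = (16) + (-2) + (0) + (0) = 14
Area = |Σ|/2 = 7.
Net area = 97 − 7 = 90.

90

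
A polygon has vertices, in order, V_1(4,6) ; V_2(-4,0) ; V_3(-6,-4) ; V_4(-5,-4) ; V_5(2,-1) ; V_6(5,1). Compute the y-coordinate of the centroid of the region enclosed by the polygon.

Apply the shoelace (surveyor's) formula. First the cross-terms c_i = x_i·y_{i+1} − x_{i+1}·y_i:
  24, 16, 4, 13, 7, 26  ⇒  2A = 90, A = 45.
Then Σ (y_i + y_{i+1})·c_i = 165, so ȳ = 165 / (6·45) = 11/18.

11/18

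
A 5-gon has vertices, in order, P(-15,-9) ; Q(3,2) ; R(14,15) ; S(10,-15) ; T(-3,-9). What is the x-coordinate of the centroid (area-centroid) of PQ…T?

236/57

Apply the surveyor's formula. First the cross-terms c_i = x_i·y_{i+1} − x_{i+1}·y_i:
  -3, 17, -360, -135, -108  ⇒  2A = -589, A = -294.5.
Then Σ (x_i + x_{i+1})·c_i = -7316, so x̄ = -7316 / (6·(-294.5)) = 236/57.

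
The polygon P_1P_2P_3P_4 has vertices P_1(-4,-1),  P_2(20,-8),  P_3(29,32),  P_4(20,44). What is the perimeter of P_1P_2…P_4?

132

|P_1P_2| = √((24)² + (-7)²) = √625 = 25
|P_2P_3| = √((9)² + (40)²) = √1681 = 41
|P_3P_4| = √((-9)² + (12)²) = √225 = 15
|P_4P_1| = √((-24)² + (-45)²) = √2601 = 51
Perimeter = 25 + 41 + 15 + 51 = 132.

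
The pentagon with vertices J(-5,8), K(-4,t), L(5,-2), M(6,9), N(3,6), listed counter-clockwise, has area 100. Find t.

The doubled signed area Σ (x_i y_{i+1} − x_{i+1} y_i) is linear in t.
With t=0 it equals 160; the coefficient of t is -10 (from the two edges through K).
So -10·t + 160 = 2·100 = 200 ⇒ t = -4.

-4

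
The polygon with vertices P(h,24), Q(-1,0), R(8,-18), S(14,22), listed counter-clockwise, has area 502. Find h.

-9

The doubled signed area Σ (x_i y_{i+1} − x_{i+1} y_i) is linear in h.
With h=0 it equals 806; the coefficient of h is -22 (from the two edges through P).
So -22·h + 806 = 2·502 = 1004 ⇒ h = -9.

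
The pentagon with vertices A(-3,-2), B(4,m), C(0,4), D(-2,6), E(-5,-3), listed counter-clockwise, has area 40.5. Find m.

-4

The doubled signed area Σ (x_i y_{i+1} − x_{i+1} y_i) is linear in m.
With m=0 it equals 69; the coefficient of m is -3 (from the two edges through B).
So -3·m + 69 = 2·40.5 = 81 ⇒ m = -4.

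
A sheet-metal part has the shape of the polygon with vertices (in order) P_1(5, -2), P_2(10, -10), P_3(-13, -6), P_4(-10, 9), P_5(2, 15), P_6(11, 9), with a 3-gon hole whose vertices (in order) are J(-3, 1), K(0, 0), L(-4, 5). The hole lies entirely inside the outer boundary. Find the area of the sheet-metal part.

384

Outer boundary:
Cross-terms: -30, -190, -177, -168, -147, -67  ⇒  Σ = -779
Area = |Σ|/2 = 389.5.
Hole:
Apply Gauss's area formula: 2A = Σ (x_i·y_{i+1} − x_{i+1}·y_i), indices taken mod 3.
Σ = (0) + (0) + (11) = 11
Area = |Σ|/2 = 5.5.
Net area = 389.5 − 5.5 = 384.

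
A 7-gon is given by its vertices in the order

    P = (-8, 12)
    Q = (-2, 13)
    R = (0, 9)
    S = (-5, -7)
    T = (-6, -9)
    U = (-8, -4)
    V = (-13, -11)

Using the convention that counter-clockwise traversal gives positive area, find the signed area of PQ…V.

Apply the shoelace (surveyor's) formula: 2A = Σ (x_i·y_{i+1} − x_{i+1}·y_i), indices taken mod 7.
Σ = (-80) + (-18) + (45) + (3) + (-48) + (36) + (-244) = -306
Signed area = Σ/2 = -153 (negative ⇒ clockwise traversal).

-153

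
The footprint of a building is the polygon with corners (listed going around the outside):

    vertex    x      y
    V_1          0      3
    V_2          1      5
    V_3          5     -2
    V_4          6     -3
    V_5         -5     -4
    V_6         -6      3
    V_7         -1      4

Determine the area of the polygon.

67.5

V_1→V_2: (0)(5) − (1)(3) = -3
V_2→V_3: (1)(-2) − (5)(5) = -27
V_3→V_4: (5)(-3) − (6)(-2) = -3
V_4→V_5: (6)(-4) − (-5)(-3) = -39
V_5→V_6: (-5)(3) − (-6)(-4) = -39
V_6→V_7: (-6)(4) − (-1)(3) = -21
V_7→V_1: (-1)(3) − (0)(4) = -3
Σ = -135
Area = |Σ|/2 = 67.5.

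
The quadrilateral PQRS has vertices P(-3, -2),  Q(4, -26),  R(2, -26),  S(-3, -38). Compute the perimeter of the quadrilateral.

76

|PQ| = √((7)² + (-24)²) = √625 = 25
|QR| = √((-2)² + (0)²) = √4 = 2
|RS| = √((-5)² + (-12)²) = √169 = 13
|SP| = √((0)² + (36)²) = √1296 = 36
Perimeter = 25 + 2 + 13 + 36 = 76.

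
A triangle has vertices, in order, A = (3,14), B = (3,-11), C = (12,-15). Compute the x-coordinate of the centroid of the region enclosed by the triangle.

6

Apply the shoelace formula. First the cross-terms c_i = x_i·y_{i+1} − x_{i+1}·y_i:
  -75, 87, 213  ⇒  2A = 225, A = 112.5.
Then Σ (x_i + x_{i+1})·c_i = 4050, so x̄ = 4050 / (6·112.5) = 6.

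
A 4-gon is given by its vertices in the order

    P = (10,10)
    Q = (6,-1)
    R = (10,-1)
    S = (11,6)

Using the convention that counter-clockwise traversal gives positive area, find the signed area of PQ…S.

Apply the shoelace (surveyor's) formula: 2A = Σ (x_i·y_{i+1} − x_{i+1}·y_i), indices taken mod 4.
Σ = (-70) + (4) + (71) + (50) = 55
Signed area = Σ/2 = 27.5 (positive ⇒ counter-clockwise traversal).

27.5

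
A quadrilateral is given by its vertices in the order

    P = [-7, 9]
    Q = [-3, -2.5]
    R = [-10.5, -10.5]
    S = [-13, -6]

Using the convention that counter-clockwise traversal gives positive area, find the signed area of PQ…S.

-91.375

Apply Gauss's area formula: 2A = Σ (x_i·y_{i+1} − x_{i+1}·y_i), indices taken mod 4.
Σ = (44.5) + (5.25) + (-73.5) + (-159) = -182.75
Signed area = Σ/2 = -91.375 (negative ⇒ clockwise traversal).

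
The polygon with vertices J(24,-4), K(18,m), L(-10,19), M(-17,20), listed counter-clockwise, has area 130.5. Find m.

Write out the shoelace sum; only the two edges meeting at K involve m:
2·Area = [(24·m − 18·(-4)) + (18·19 − (-10)·m)] + -289
       = 34·m + 125 = 261
⇒ m = 4.

4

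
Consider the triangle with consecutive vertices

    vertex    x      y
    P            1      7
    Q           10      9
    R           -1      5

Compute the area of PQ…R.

Apply the shoelace (surveyor's) formula: 2A = Σ (x_i·y_{i+1} − x_{i+1}·y_i), indices taken mod 3.
Σ = (-61) + (59) + (-12) = -14
Area = |Σ|/2 = 7.

7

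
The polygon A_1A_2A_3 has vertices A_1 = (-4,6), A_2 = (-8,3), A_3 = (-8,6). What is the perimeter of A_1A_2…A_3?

|A_1A_2| = √((-4)² + (-3)²) = √25 = 5
|A_2A_3| = √((0)² + (3)²) = √9 = 3
|A_3A_1| = √((4)² + (0)²) = √16 = 4
Perimeter = 5 + 3 + 4 = 12.

12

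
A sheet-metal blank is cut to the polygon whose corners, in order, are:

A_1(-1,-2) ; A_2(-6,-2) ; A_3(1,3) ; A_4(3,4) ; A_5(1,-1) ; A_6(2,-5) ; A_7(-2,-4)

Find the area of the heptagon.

A_1→A_2: (-1)(-2) − (-6)(-2) = -10
A_2→A_3: (-6)(3) − (1)(-2) = -16
A_3→A_4: (1)(4) − (3)(3) = -5
A_4→A_5: (3)(-1) − (1)(4) = -7
A_5→A_6: (1)(-5) − (2)(-1) = -3
A_6→A_7: (2)(-4) − (-2)(-5) = -18
A_7→A_1: (-2)(-2) − (-1)(-4) = 0
Σ = -59
Area = |Σ|/2 = 29.5.

29.5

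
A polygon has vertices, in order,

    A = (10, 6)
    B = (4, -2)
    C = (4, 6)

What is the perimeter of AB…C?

|AB| = √((-6)² + (-8)²) = √100 = 10
|BC| = √((0)² + (8)²) = √64 = 8
|CA| = √((6)² + (0)²) = √36 = 6
Perimeter = 10 + 8 + 6 = 24.

24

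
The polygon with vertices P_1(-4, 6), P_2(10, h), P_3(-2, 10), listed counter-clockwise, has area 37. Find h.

-3

Write out the shoelace sum; only the two edges meeting at P_2 involve h:
2·Area = [((-4)·h − 10·6) + (10·10 − (-2)·h)] + 28
       = -2·h + 68 = 74
⇒ h = -3.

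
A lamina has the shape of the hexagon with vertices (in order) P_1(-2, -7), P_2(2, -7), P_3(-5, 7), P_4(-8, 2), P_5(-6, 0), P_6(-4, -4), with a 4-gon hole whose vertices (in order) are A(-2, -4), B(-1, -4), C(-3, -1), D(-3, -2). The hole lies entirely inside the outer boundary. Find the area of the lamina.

52.5

Outer boundary:
Apply the shoelace formula: 2A = Σ (x_i·y_{i+1} − x_{i+1}·y_i), indices taken mod 6.
P_1→P_2: (-2)(-7) − (2)(-7) = 28
P_2→P_3: (2)(7) − (-5)(-7) = -21
P_3→P_4: (-5)(2) − (-8)(7) = 46
P_4→P_5: (-8)(0) − (-6)(2) = 12
P_5→P_6: (-6)(-4) − (-4)(0) = 24
P_6→P_1: (-4)(-7) − (-2)(-4) = 20
Σ = 109
Area = |Σ|/2 = 54.5.
Hole:
A→B: (-2)(-4) − (-1)(-4) = 4
B→C: (-1)(-1) − (-3)(-4) = -11
C→D: (-3)(-2) − (-3)(-1) = 3
D→A: (-3)(-4) − (-2)(-2) = 8
Σ = 4
Area = |Σ|/2 = 2.
Net area = 54.5 − 2 = 52.5.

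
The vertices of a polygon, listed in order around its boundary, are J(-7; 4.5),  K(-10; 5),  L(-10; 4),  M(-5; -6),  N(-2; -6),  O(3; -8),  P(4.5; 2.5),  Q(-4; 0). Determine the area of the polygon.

Apply the shoelace formula: 2A = Σ (x_i·y_{i+1} − x_{i+1}·y_i), indices taken mod 8.
Cross-terms: 10, 10, 80, 18, 34, 43.5, 10, -18  ⇒  Σ = 187.5
Area = |Σ|/2 = 93.75.

93.75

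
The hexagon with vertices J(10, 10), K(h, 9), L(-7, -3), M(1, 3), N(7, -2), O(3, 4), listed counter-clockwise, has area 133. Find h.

Write out the shoelace sum; only the two edges meeting at K involve h:
2·Area = [(10·9 − h·10) + (h·(-3) − (-7)·9)] + -17
       = -13·h + 136 = 266
⇒ h = -10.

-10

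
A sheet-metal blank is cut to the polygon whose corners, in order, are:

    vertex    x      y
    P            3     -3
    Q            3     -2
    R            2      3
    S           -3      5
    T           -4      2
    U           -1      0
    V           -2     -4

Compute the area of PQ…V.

Σ = (3) + (13) + (19) + (14) + (2) + (4) + (18) = 73
Area = |Σ|/2 = 36.5.

36.5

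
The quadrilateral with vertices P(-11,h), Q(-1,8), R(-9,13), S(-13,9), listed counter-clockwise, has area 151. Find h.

-12

Write out the shoelace sum; only the two edges meeting at P involve h:
2·Area = [((-13)·h − (-11)·9) + ((-11)·8 − (-1)·h)] + 147
       = -12·h + 158 = 302
⇒ h = -12.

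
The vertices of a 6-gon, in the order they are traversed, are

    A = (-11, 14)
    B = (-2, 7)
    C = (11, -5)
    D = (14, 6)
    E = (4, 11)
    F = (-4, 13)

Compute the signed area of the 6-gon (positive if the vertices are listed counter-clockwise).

A→B: (-11)(7) − (-2)(14) = -49
B→C: (-2)(-5) − (11)(7) = -67
C→D: (11)(6) − (14)(-5) = 136
D→E: (14)(11) − (4)(6) = 130
E→F: (4)(13) − (-4)(11) = 96
F→A: (-4)(14) − (-11)(13) = 87
Σ = 333
Signed area = Σ/2 = 166.5 (positive ⇒ counter-clockwise traversal).

166.5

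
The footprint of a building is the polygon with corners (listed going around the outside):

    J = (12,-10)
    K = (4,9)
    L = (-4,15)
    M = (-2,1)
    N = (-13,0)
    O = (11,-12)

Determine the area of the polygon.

Apply Gauss's area formula: 2A = Σ (x_i·y_{i+1} − x_{i+1}·y_i), indices taken mod 6.
Cross-terms: 148, 96, 26, 13, 156, 34  ⇒  Σ = 473
Area = |Σ|/2 = 236.5.

236.5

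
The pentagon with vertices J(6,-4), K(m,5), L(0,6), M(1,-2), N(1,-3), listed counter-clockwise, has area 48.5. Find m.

Write out the shoelace sum; only the two edges meeting at K involve m:
2·Area = [(6·5 − m·(-4)) + (m·6 − 0·5)] + 7
       = 10·m + 37 = 97
⇒ m = 6.

6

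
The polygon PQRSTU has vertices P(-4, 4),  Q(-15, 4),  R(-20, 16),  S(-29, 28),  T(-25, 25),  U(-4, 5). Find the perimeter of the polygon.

|PQ| = √((-11)² + (0)²) = √121 = 11
|QR| = √((-5)² + (12)²) = √169 = 13
|RS| = √((-9)² + (12)²) = √225 = 15
|ST| = √((4)² + (-3)²) = √25 = 5
|TU| = √((21)² + (-20)²) = √841 = 29
|UP| = √((0)² + (-1)²) = √1 = 1
Perimeter = 11 + 13 + 15 + 5 + 29 + 1 = 74.

74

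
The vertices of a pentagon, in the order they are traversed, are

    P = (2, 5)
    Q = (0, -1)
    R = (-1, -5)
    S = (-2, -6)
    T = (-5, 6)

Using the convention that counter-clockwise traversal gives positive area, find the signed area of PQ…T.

Cross-terms: -2, -1, -4, -42, -37  ⇒  Σ = -86
Signed area = Σ/2 = -43 (negative ⇒ clockwise traversal).

-43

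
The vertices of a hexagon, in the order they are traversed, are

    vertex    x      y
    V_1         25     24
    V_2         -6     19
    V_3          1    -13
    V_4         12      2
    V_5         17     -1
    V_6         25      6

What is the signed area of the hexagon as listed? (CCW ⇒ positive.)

683.5

Apply Gauss's area formula: 2A = Σ (x_i·y_{i+1} − x_{i+1}·y_i), indices taken mod 6.
Σ = (619) + (59) + (158) + (-46) + (127) + (450) = 1367
Signed area = Σ/2 = 683.5 (positive ⇒ counter-clockwise traversal).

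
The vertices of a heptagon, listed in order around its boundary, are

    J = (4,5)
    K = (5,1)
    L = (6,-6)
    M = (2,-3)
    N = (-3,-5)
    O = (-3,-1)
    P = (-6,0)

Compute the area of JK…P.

Apply the shoelace (surveyor's) formula: 2A = Σ (x_i·y_{i+1} − x_{i+1}·y_i), indices taken mod 7.
J→K: (4)(1) − (5)(5) = -21
K→L: (5)(-6) − (6)(1) = -36
L→M: (6)(-3) − (2)(-6) = -6
M→N: (2)(-5) − (-3)(-3) = -19
N→O: (-3)(-1) − (-3)(-5) = -12
O→P: (-3)(0) − (-6)(-1) = -6
P→J: (-6)(5) − (4)(0) = -30
Σ = -130
Area = |Σ|/2 = 65.

65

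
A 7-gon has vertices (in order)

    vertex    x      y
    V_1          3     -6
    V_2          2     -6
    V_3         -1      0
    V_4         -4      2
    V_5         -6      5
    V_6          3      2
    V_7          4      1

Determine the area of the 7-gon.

40.5

Apply the shoelace formula: 2A = Σ (x_i·y_{i+1} − x_{i+1}·y_i), indices taken mod 7.
Cross-terms: -6, -6, -2, -8, -27, -5, -27  ⇒  Σ = -81
Area = |Σ|/2 = 40.5.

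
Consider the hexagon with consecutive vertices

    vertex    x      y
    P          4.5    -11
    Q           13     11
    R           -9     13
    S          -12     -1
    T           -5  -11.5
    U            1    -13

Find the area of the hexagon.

Apply the shoelace (surveyor's) formula: 2A = Σ (x_i·y_{i+1} − x_{i+1}·y_i), indices taken mod 6.
P→Q: (4.5)(11) − (13)(-11) = 192.5
Q→R: (13)(13) − (-9)(11) = 268
R→S: (-9)(-1) − (-12)(13) = 165
S→T: (-12)(-11.5) − (-5)(-1) = 133
T→U: (-5)(-13) − (1)(-11.5) = 76.5
U→P: (1)(-11) − (4.5)(-13) = 47.5
Σ = 882.5
Area = |Σ|/2 = 441.25.

441.25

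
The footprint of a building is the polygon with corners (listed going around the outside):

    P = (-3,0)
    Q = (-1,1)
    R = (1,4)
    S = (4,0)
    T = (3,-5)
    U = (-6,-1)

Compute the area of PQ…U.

40

Cross-terms: -3, -5, -16, -20, -33, -3  ⇒  Σ = -80
Area = |Σ|/2 = 40.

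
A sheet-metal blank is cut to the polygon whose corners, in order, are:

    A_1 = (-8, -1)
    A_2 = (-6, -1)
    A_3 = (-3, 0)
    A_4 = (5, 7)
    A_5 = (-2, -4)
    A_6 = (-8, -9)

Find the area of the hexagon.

Σ = (2) + (-3) + (-21) + (-6) + (-14) + (-64) = -106
Area = |Σ|/2 = 53.

53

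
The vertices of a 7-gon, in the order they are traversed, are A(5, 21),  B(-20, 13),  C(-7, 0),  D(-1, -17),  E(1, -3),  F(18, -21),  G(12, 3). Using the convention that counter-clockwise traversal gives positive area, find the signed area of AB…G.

645.5

Cross-terms: 485, 91, 119, 20, 33, 306, 237  ⇒  Σ = 1291
Signed area = Σ/2 = 645.5 (positive ⇒ counter-clockwise traversal).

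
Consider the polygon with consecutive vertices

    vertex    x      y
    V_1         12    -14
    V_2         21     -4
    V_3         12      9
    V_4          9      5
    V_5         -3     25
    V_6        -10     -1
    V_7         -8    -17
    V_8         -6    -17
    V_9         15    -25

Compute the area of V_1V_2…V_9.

823

V_1→V_2: (12)(-4) − (21)(-14) = 246
V_2→V_3: (21)(9) − (12)(-4) = 237
V_3→V_4: (12)(5) − (9)(9) = -21
V_4→V_5: (9)(25) − (-3)(5) = 240
V_5→V_6: (-3)(-1) − (-10)(25) = 253
V_6→V_7: (-10)(-17) − (-8)(-1) = 162
V_7→V_8: (-8)(-17) − (-6)(-17) = 34
V_8→V_9: (-6)(-25) − (15)(-17) = 405
V_9→V_1: (15)(-14) − (12)(-25) = 90
Σ = 1646
Area = |Σ|/2 = 823.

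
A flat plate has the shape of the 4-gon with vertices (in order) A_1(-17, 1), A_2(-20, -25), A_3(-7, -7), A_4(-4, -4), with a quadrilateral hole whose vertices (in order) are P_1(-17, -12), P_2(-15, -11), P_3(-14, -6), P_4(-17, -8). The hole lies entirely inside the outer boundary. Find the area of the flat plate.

158.5

Outer boundary:
Apply the shoelace formula: 2A = Σ (x_i·y_{i+1} − x_{i+1}·y_i), indices taken mod 4.
A_1→A_2: (-17)(-25) − (-20)(1) = 445
A_2→A_3: (-20)(-7) − (-7)(-25) = -35
A_3→A_4: (-7)(-4) − (-4)(-7) = 0
A_4→A_1: (-4)(1) − (-17)(-4) = -72
Σ = 338
Area = |Σ|/2 = 169.
Hole:
Σ = (7) + (-64) + (10) + (68) = 21
Area = |Σ|/2 = 10.5.
Net area = 169 − 10.5 = 158.5.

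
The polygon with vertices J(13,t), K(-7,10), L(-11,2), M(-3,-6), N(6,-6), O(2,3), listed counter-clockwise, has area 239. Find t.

The doubled signed area Σ (x_i y_{i+1} − x_{i+1} y_i) is linear in t.
With t=0 it equals 343; the coefficient of t is 9 (from the two edges through J).
So 9·t + 343 = 2·239 = 478 ⇒ t = 15.

15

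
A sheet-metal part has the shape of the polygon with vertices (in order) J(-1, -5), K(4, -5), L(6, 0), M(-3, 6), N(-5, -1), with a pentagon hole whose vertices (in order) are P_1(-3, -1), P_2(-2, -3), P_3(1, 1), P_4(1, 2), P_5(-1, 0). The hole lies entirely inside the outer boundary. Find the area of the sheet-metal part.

Outer boundary:
Apply Gauss's area formula: 2A = Σ (x_i·y_{i+1} − x_{i+1}·y_i), indices taken mod 5.
Σ = (25) + (30) + (36) + (33) + (24) = 148
Area = |Σ|/2 = 74.
Hole:
Cross-terms: 7, 1, 1, 2, 1  ⇒  Σ = 12
Area = |Σ|/2 = 6.
Net area = 74 − 6 = 68.

68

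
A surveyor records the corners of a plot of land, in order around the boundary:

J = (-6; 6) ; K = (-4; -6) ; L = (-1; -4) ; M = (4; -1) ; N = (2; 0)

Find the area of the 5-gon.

50.5

J→K: (-6)(-6) − (-4)(6) = 60
K→L: (-4)(-4) − (-1)(-6) = 10
L→M: (-1)(-1) − (4)(-4) = 17
M→N: (4)(0) − (2)(-1) = 2
N→J: (2)(6) − (-6)(0) = 12
Σ = 101
Area = |Σ|/2 = 50.5.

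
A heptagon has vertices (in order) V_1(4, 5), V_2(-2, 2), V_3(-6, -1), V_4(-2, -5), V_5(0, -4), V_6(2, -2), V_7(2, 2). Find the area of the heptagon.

Apply the shoelace formula: 2A = Σ (x_i·y_{i+1} − x_{i+1}·y_i), indices taken mod 7.
Σ = (18) + (14) + (28) + (8) + (8) + (8) + (2) = 86
Area = |Σ|/2 = 43.

43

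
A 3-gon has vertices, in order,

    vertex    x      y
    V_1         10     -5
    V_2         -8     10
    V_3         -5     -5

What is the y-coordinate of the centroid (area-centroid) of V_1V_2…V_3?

0

Apply the shoelace formula. First the cross-terms c_i = x_i·y_{i+1} − x_{i+1}·y_i:
  60, 90, 75  ⇒  2A = 225, A = 112.5.
Then Σ (y_i + y_{i+1})·c_i = 0, so ȳ = 0 / (6·112.5) = 0.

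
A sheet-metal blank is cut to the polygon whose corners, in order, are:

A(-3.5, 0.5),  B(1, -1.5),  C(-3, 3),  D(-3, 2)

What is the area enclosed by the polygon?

Apply the surveyor's formula: 2A = Σ (x_i·y_{i+1} − x_{i+1}·y_i), indices taken mod 4.
Σ = (4.75) + (-1.5) + (3) + (5.5) = 11.75
Area = |Σ|/2 = 5.875.

5.875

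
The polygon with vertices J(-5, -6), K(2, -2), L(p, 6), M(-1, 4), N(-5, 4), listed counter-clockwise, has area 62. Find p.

Write out the shoelace sum; only the two edges meeting at L involve p:
2·Area = [(2·6 − p·(-2)) + (p·4 − (-1)·6)] + 88
       = 6·p + 106 = 124
⇒ p = 3.

3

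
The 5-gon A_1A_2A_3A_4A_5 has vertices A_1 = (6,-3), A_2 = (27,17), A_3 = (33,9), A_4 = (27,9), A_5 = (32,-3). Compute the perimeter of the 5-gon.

|A_1A_2| = √((21)² + (20)²) = √841 = 29
|A_2A_3| = √((6)² + (-8)²) = √100 = 10
|A_3A_4| = √((-6)² + (0)²) = √36 = 6
|A_4A_5| = √((5)² + (-12)²) = √169 = 13
|A_5A_1| = √((-26)² + (0)²) = √676 = 26
Perimeter = 29 + 10 + 6 + 13 + 26 = 84.

84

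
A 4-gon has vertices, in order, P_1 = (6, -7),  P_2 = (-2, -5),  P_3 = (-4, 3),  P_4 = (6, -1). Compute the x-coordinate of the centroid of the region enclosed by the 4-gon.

4/3

Apply Gauss's area formula. First the cross-terms c_i = x_i·y_{i+1} − x_{i+1}·y_i:
  -44, -26, -14, -36  ⇒  2A = -120, A = -60.
Then Σ (x_i + x_{i+1})·c_i = -480, so x̄ = -480 / (6·(-60)) = 4/3.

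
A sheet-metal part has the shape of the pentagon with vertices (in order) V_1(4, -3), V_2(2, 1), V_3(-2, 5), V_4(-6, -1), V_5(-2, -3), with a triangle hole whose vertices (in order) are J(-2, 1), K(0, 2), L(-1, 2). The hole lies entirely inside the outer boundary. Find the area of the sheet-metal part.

Outer boundary:
V_1→V_2: (4)(1) − (2)(-3) = 10
V_2→V_3: (2)(5) − (-2)(1) = 12
V_3→V_4: (-2)(-1) − (-6)(5) = 32
V_4→V_5: (-6)(-3) − (-2)(-1) = 16
V_5→V_1: (-2)(-3) − (4)(-3) = 18
Σ = 88
Area = |Σ|/2 = 44.
Hole:
Apply Gauss's area formula: 2A = Σ (x_i·y_{i+1} − x_{i+1}·y_i), indices taken mod 3.
J→K: (-2)(2) − (0)(1) = -4
K→L: (0)(2) − (-1)(2) = 2
L→J: (-1)(1) − (-2)(2) = 3
Σ = 1
Area = |Σ|/2 = 0.5.
Net area = 44 − 0.5 = 43.5.

43.5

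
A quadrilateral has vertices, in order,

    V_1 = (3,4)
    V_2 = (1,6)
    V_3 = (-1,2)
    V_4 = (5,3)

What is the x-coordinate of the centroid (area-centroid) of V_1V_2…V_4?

23/15

Apply the surveyor's formula. First the cross-terms c_i = x_i·y_{i+1} − x_{i+1}·y_i:
  14, 8, -13, 11  ⇒  2A = 20, A = 10.
Then Σ (x_i + x_{i+1})·c_i = 92, so x̄ = 92 / (6·10) = 23/15.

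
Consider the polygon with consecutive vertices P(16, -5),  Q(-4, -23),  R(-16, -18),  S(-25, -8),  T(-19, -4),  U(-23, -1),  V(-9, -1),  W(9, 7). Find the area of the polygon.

Σ = (-388) + (-296) + (-322) + (-52) + (-73) + (14) + (-54) + (-157) = -1328
Area = |Σ|/2 = 664.

664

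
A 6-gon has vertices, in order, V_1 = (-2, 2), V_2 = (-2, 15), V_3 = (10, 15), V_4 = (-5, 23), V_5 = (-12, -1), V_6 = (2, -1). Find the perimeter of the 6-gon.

86

|V_1V_2| = √((0)² + (13)²) = √169 = 13
|V_2V_3| = √((12)² + (0)²) = √144 = 12
|V_3V_4| = √((-15)² + (8)²) = √289 = 17
|V_4V_5| = √((-7)² + (-24)²) = √625 = 25
|V_5V_6| = √((14)² + (0)²) = √196 = 14
|V_6V_1| = √((-4)² + (3)²) = √25 = 5
Perimeter = 13 + 12 + 17 + 25 + 14 + 5 = 86.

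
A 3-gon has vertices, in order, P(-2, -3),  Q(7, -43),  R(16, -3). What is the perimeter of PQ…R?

|PQ| = √((9)² + (-40)²) = √1681 = 41
|QR| = √((9)² + (40)²) = √1681 = 41
|RP| = √((-18)² + (0)²) = √324 = 18
Perimeter = 41 + 41 + 18 = 100.

100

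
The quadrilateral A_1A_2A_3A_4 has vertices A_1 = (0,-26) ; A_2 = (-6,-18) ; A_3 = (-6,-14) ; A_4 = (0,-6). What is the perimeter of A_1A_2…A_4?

|A_1A_2| = √((-6)² + (8)²) = √100 = 10
|A_2A_3| = √((0)² + (4)²) = √16 = 4
|A_3A_4| = √((6)² + (8)²) = √100 = 10
|A_4A_1| = √((0)² + (-20)²) = √400 = 20
Perimeter = 10 + 4 + 10 + 20 = 44.

44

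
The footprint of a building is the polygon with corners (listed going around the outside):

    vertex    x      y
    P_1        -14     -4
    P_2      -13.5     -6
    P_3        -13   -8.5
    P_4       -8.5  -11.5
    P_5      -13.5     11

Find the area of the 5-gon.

Apply the shoelace (surveyor's) formula: 2A = Σ (x_i·y_{i+1} − x_{i+1}·y_i), indices taken mod 5.
Cross-terms: 30, 36.75, 77.25, -248.75, 208  ⇒  Σ = 103.25
Area = |Σ|/2 = 51.625.

51.625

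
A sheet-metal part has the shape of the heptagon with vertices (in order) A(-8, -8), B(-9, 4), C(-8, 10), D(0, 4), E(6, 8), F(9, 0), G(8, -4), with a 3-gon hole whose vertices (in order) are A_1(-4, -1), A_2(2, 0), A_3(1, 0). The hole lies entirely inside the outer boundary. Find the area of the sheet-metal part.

210.5

Outer boundary:
Apply the surveyor's formula: 2A = Σ (x_i·y_{i+1} − x_{i+1}·y_i), indices taken mod 7.
A→B: (-8)(4) − (-9)(-8) = -104
B→C: (-9)(10) − (-8)(4) = -58
C→D: (-8)(4) − (0)(10) = -32
D→E: (0)(8) − (6)(4) = -24
E→F: (6)(0) − (9)(8) = -72
F→G: (9)(-4) − (8)(0) = -36
G→A: (8)(-8) − (-8)(-4) = -96
Σ = -422
Area = |Σ|/2 = 211.
Hole:
Apply the shoelace formula: 2A = Σ (x_i·y_{i+1} − x_{i+1}·y_i), indices taken mod 3.
Cross-terms: 2, 0, -1  ⇒  Σ = 1
Area = |Σ|/2 = 0.5.
Net area = 211 − 0.5 = 210.5.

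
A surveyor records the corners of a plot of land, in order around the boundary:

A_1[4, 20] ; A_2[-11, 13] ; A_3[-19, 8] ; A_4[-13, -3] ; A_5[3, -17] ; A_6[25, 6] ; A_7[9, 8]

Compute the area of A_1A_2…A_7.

779.5

Apply Gauss's area formula: 2A = Σ (x_i·y_{i+1} − x_{i+1}·y_i), indices taken mod 7.
Cross-terms: 272, 159, 161, 230, 443, 146, 148  ⇒  Σ = 1559
Area = |Σ|/2 = 779.5.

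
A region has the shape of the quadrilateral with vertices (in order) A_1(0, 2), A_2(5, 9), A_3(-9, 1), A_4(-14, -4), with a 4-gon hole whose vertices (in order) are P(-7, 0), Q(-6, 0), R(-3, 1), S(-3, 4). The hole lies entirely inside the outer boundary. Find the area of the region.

42.5

Outer boundary:
Cross-terms: -10, 86, 50, -28  ⇒  Σ = 98
Area = |Σ|/2 = 49.
Hole:
Apply the surveyor's formula: 2A = Σ (x_i·y_{i+1} − x_{i+1}·y_i), indices taken mod 4.
Σ = (0) + (-6) + (-9) + (28) = 13
Area = |Σ|/2 = 6.5.
Net area = 49 − 6.5 = 42.5.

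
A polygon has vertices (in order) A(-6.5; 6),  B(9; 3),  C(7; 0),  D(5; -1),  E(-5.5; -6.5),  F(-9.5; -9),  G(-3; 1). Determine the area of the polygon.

99.875

Apply the shoelace (surveyor's) formula: 2A = Σ (x_i·y_{i+1} − x_{i+1}·y_i), indices taken mod 7.
A→B: (-6.5)(3) − (9)(6) = -73.5
B→C: (9)(0) − (7)(3) = -21
C→D: (7)(-1) − (5)(0) = -7
D→E: (5)(-6.5) − (-5.5)(-1) = -38
E→F: (-5.5)(-9) − (-9.5)(-6.5) = -12.25
F→G: (-9.5)(1) − (-3)(-9) = -36.5
G→A: (-3)(6) − (-6.5)(1) = -11.5
Σ = -199.75
Area = |Σ|/2 = 99.875.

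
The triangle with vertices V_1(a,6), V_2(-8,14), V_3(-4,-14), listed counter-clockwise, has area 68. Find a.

Write out the shoelace sum; only the two edges meeting at V_1 involve a:
2·Area = [((-4)·6 − a·(-14)) + (a·14 − (-8)·6)] + 168
       = 28·a + 192 = 136
⇒ a = -2.

-2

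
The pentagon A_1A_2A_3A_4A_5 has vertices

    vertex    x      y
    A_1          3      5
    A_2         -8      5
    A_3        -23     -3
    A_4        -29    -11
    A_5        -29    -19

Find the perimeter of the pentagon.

|A_1A_2| = √((-11)² + (0)²) = √121 = 11
|A_2A_3| = √((-15)² + (-8)²) = √289 = 17
|A_3A_4| = √((-6)² + (-8)²) = √100 = 10
|A_4A_5| = √((0)² + (-8)²) = √64 = 8
|A_5A_1| = √((32)² + (24)²) = √1600 = 40
Perimeter = 11 + 17 + 10 + 8 + 40 = 86.

86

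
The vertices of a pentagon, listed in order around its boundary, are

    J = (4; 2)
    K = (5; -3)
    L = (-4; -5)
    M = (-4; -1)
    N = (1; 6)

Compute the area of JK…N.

Cross-terms: -22, -37, -16, -23, -22  ⇒  Σ = -120
Area = |Σ|/2 = 60.

60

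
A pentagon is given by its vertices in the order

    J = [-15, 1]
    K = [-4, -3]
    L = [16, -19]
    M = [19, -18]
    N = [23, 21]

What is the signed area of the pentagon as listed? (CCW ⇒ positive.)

Apply Gauss's area formula: 2A = Σ (x_i·y_{i+1} − x_{i+1}·y_i), indices taken mod 5.
Σ = (49) + (124) + (73) + (813) + (338) = 1397
Signed area = Σ/2 = 698.5 (positive ⇒ counter-clockwise traversal).

698.5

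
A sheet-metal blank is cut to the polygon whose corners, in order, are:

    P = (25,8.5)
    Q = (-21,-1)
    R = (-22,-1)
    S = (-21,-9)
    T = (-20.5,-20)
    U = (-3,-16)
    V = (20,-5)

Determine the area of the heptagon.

731.5

Σ = (153.5) + (-1) + (177) + (235.5) + (268) + (335) + (295) = 1463
Area = |Σ|/2 = 731.5.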